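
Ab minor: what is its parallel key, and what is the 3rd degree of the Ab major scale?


Reasoning:
Parallel keys share the same tonic but differ in mode
Ab minor → parallel is Ab major
Ab major scale: Ab Bb C Db Eb F G
= Ab major; 3rd degree = C


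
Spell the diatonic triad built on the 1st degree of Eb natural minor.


Working:
Eb natural minor scale: Eb F Gb Ab Bb Cb Db
Diatonic triad on degree 1 stacks scale notes 1, 3, 5: Eb Gb Bb
Eb→Gb = 3 semitones; Eb→Bb = 7 semitones → minor triad
= Eb Gb Bb (minor)


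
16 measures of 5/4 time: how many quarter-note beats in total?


Reasoning:
Time signature 5/4: the bottom number 4 means the quarter note gets one count
The top number 5 means 5 quarter-note beats per measure
Total = 5 × 16 measures
= 80 quarter-note beats


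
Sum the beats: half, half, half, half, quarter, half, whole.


Working:
Beat values:
  half = 2 beats
  half = 2 beats
  half = 2 beats
  half = 2 beats
  quarter = 1 beat
  half = 2 beats
  whole = 4 beats
Sum = 2 + 2 + 2 + 2 + 1 + 2 + 4
= 15 beats


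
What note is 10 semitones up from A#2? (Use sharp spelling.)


Solution.
A#2: chromatic position 10 in octave 2 → absolute = 2×12 + 10 = 34
Transpose up 10: 34 + 10 = 44
44 = 3×12 + 8 → G# in octave 3
Result = G#3


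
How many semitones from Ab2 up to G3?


Absolute semitone position = octave×12 + chromatic position
Ab2: 2×12 + 8 = 32
G3: 3×12 + 7 = 43
Difference = 43 - 32 = 11
= 11 semitones


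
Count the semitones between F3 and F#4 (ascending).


Solution.
Absolute semitone position = octave×12 + chromatic position
F3: 3×12 + 5 = 41
F#4: 4×12 + 6 = 54
Difference = 54 - 41 = 13
= 13 semitones


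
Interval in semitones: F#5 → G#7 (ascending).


Step by step:
Absolute semitone position = octave×12 + chromatic position
F#5: 5×12 + 6 = 66
G#7: 7×12 + 8 = 92
Difference = 92 - 66 = 26
= 26 semitones


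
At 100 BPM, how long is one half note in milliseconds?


Solution.
One quarter-note beat = 60000 / BPM = 60000 / 100 ms
Half note = 2 × quarter note
Duration = 2 × 60000 / 100 = 120000 / 100
= 1200.0 ms


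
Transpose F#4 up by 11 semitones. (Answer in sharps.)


Let's work it out.
F#4: chromatic position 6 in octave 4 → absolute = 4×12 + 6 = 54
Transpose up 11: 54 + 11 = 65
65 = 5×12 + 5 → F in octave 5
Result = F5


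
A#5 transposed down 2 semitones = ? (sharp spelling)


Solution.
A#5: chromatic position 10 in octave 5 → absolute = 5×12 + 10 = 70
Transpose down 2: 70 - 2 = 68
68 = 5×12 + 8 → G# in octave 5
Result = G#5


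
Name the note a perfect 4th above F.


A 4th spans 4 letter names, so from F we land on B
A perfect 4th = 5 semitones above F
Spell B at that pitch: Bb
= Bb


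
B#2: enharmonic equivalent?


Working:
Enharmonic notes sound the same pitch but are spelled with different letter names
B# and C name the same pitch class
Octave numbers change at C, so B#2 = C3
= C3


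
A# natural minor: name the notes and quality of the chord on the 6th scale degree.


A# natural minor scale: A# B# C# D# E# F# G#
Diatonic triad on degree 6 stacks scale notes 6, 1, 3: F# A# C#
F#→A# = 4 semitones; F#→C# = 7 semitones → major triad
= F# A# C# (major)


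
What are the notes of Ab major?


Major scale pattern: W-W-H-W-W-W-H (2-2-1-2-2-2-1 semitones)
Starting from Ab:
  Ab + 2 semitones → Bb
  Bb + 2 semitones → C
  C + 1 semitone → Db
  Db + 2 semitones → Eb
  Eb + 2 semitones → F
  F + 2 semitones → G
  G + 1 semitone → Ab
Scale = Ab Bb C Db Eb F G


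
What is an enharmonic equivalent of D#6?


Enharmonic notes sound the same pitch but are spelled with different letter names
D# and Eb name the same pitch class
= Eb6


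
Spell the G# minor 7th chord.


Minor 7th chord = root + minor 3rd + perfect 5th + minor 7th
Seventh chords stack in thirds, so the letter names are G-B-D-F
Root: G#
Minor 3rd above G#: B
Perfect 5th above G#: D#
Minor 7th above G#: F#
Chord = G# B D# F#


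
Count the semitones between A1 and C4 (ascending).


Step by step:
Absolute semitone position = octave×12 + chromatic position
A1: 1×12 + 9 = 21
C4: 4×12 + 0 = 48
Difference = 48 - 21 = 27
= 27 semitones


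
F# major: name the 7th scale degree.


Reasoning:
Major scale pattern: W-W-H-W-W-W-H (2-2-1-2-2-2-1 semitones)
Starting from F#:
  F# + 2 semitones → G#
  G# + 2 semitones → A#
  A# + 1 semitone → B
  B + 2 semitones → C#
  C# + 2 semitones → D#
  D# + 2 semitones → E#
  E# + 1 semitone → F#
Scale: F# G# A# B C# D# E#
Degree 7 = E#


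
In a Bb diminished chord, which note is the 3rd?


Diminished triad = root + minor 3rd (3 semitones) + diminished 5th (6 semitones)
A triad on Bb stacks thirds, so the chord tones use letter names B-D-F
Root: Bb
Minor 3rd above Bb: Db
Diminished 5th above Bb: Fb
The 3rd = Db


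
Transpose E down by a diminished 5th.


Step by step:
diminished 5th: 5 letter names, 6 semitones
Letter: E - 4 → A
Pitch: E - 6 semitones, spelled as an A → A#
= A#


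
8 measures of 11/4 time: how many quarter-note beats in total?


Let's work it out.
Time signature 11/4: the bottom number 4 means the quarter note gets one count
The top number 11 means 11 quarter-note beats per measure
Total = 11 × 8 measures
= 88 quarter-note beats


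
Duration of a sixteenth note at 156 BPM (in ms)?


One quarter-note beat = 60000 / BPM = 60000 / 156 ms
Sixteenth note = 1/4 × quarter note
Duration = 1/4 × 60000 / 156 = 15000 / 156
= 96.2 ms


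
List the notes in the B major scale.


Working:
Major scale pattern: W-W-H-W-W-W-H (2-2-1-2-2-2-1 semitones)
Starting from B:
  B + 2 semitones → C#
  C# + 2 semitones → D#
  D# + 1 semitone → E
  E + 2 semitones → F#
  F# + 2 semitones → G#
  G# + 2 semitones → A#
  A# + 1 semitone → B
Scale = B C# D# E F# G# A#


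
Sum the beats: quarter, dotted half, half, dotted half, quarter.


Reasoning:
Beat values:
  quarter = 1 beat
  dotted half = 3 beats
  half = 2 beats
  dotted half = 3 beats
  quarter = 1 beat
Sum = 1 + 3 + 2 + 3 + 1
= 10 beats


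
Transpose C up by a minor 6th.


Step by step:
minor 6th: 6 letter names, 8 semitones
Letter: C + 5 → A
Pitch: C + 8 semitones, spelled as an A → Ab
= Ab


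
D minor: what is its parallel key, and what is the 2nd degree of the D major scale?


Parallel keys share the same tonic but differ in mode
D minor → parallel is D major
D major scale: D E F# G A B C#
= D major; 2nd degree = E


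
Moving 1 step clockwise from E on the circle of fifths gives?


Solution.
Each clockwise step on the circle of fifths moves up a perfect 5th
From E: E → B
= B


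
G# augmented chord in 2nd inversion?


Working:
Root position: G# B# D##
2nd inversion: move root and 3rd up an octave
Bass note: D##
Notes (bottom to top) = D## G# B#


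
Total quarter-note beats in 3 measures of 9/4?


Reasoning:
Time signature 9/4: the bottom number 4 means the quarter note gets one count
The top number 9 means 9 quarter-note beats per measure
Total = 9 × 3 measures
= 27 quarter-note beats


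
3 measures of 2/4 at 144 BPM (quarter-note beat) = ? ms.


Working:
Quarter-note beat duration = 60000 / 144 ms
Beats per measure (2/4) = 2
One measure = 2 × 60000 / 144 = 120000 / 144 ms
3 measures = 3 × 120000 / 144 = 360000 / 144
= 2500.0 ms


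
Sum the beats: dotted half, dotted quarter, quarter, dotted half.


Solution.
Beat values:
  dotted half = 3 beats
  dotted quarter = 1.5 beats
  quarter = 1 beat
  dotted half = 3 beats
Sum = 3 + 1.5 + 1 + 3
= 8.5 beats


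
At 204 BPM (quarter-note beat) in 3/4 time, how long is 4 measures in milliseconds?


Solution.
Quarter-note beat duration = 60000 / 204 ms
Beats per measure (3/4) = 3
One measure = 3 × 60000 / 204 = 180000 / 204 ms
4 measures = 4 × 180000 / 204 = 720000 / 204
= 3529.4 ms


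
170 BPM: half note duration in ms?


One quarter-note beat = 60000 / BPM = 60000 / 170 ms
Half note = 2 × quarter note
Duration = 2 × 60000 / 170 = 120000 / 170
= 705.9 ms


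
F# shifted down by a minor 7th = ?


Reasoning:
minor 7th: 7 letter names, 10 semitones
Letter: F - 6 → G
Pitch: F# - 10 semitones, spelled as a G → G#
= G#


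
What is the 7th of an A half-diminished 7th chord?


Reasoning:
Half-diminished 7th chord = root + minor 3rd + diminished 5th + minor 7th
Seventh chords stack in thirds, so the letter names are A-C-E-G
Root: A
Minor 3rd above A: C
Diminished 5th above A: Eb
Minor 7th above A: G
The 7th = G


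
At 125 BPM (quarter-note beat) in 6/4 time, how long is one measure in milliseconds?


Step by step:
Quarter-note beat duration = 60000 / 125 ms
Beats per measure (6/4) = 6
One measure = 6 × 60000 / 125 = 360000 / 125 ms
= 2880.0 ms


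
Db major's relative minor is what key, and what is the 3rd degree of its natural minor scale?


Working:
The relative minor shares the major's key signature and starts on its 6th degree
6th degree = a major 6th above the tonic; a major 6th above Db is Bb
→ relative minor of Db major is Bb minor
Bb natural minor scale: Bb C Db Eb F Gb Ab
= Bb minor; 3rd degree = Db


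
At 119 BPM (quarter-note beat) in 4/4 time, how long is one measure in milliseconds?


Working:
Quarter-note beat duration = 60000 / 119 ms
Beats per measure (4/4) = 4
One measure = 4 × 60000 / 119 = 240000 / 119 ms
= 2016.8 ms


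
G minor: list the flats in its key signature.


Flat minor keys: A(0), D(1), G(2), C(3), F(4), Bb(5), Eb(6), Ab(7)
G minor has 2 flats
Order of flats: Bb Eb Ab Db Gb Cb Fb → first 2: Bb, Eb
= Bb, Eb


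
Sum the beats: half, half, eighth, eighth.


Working:
Beat values:
  half = 2 beats
  half = 2 beats
  eighth = 0.5 beats
  eighth = 0.5 beats
Sum = 2 + 2 + 0.5 + 0.5
= 5 beats


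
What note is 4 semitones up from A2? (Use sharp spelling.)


Working:
A2: chromatic position 9 in octave 2 → absolute = 2×12 + 9 = 33
Transpose up 4: 33 + 4 = 37
37 = 3×12 + 1 → C# in octave 3
Result = C#3


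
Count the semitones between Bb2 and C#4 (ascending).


Step by step:
Absolute semitone position = octave×12 + chromatic position
Bb2: 2×12 + 10 = 34
C#4: 4×12 + 1 = 49
Difference = 49 - 34 = 15
= 15 semitones


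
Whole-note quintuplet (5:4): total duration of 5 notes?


Reasoning:
Quintuplet: 5 notes occupy the space of 4 whole notes
Space = 4 × 4 = 16 beats
Each quintuplet note = 16 / 5 = 16/5 beats
5 notes = 5 × 16/5 = 16
= 16 beats


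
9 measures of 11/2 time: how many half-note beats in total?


Solution.
Time signature 11/2: the bottom number 2 means the half note gets one count
The top number 11 means 11 half-note beats per measure
Total = 11 × 9 measures
= 99 half-note beats


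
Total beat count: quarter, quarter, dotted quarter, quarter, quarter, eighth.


Solution.
Beat values:
  quarter = 1 beat
  quarter = 1 beat
  dotted quarter = 1.5 beats
  quarter = 1 beat
  quarter = 1 beat
  eighth = 0.5 beats
Sum = 1 + 1 + 1.5 + 1 + 1 + 0.5
= 6 beats


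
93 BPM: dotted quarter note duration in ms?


One quarter-note beat = 60000 / BPM = 60000 / 93 ms
Dotted quarter note = 3/2 × quarter note
Duration = 3/2 × 60000 / 93 = 90000 / 93
= 967.7 ms


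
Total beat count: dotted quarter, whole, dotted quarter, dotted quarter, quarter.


Step by step:
Beat values:
  dotted quarter = 1.5 beats
  whole = 4 beats
  dotted quarter = 1.5 beats
  dotted quarter = 1.5 beats
  quarter = 1 beat
Sum = 1.5 + 4 + 1.5 + 1.5 + 1
= 9.5 beats


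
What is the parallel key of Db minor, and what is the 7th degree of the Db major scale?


Solution.
Parallel keys share the same tonic but differ in mode
Db minor → parallel is Db major
Db major scale: Db Eb F Gb Ab Bb C
= Db major; 7th degree = C


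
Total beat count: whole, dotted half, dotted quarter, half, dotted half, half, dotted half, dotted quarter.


Let's work it out.
Beat values:
  whole = 4 beats
  dotted half = 3 beats
  dotted quarter = 1.5 beats
  half = 2 beats
  dotted half = 3 beats
  half = 2 beats
  dotted half = 3 beats
  dotted quarter = 1.5 beats
Sum = 4 + 3 + 1.5 + 2 + 3 + 2 + 3 + 1.5
= 20 beats


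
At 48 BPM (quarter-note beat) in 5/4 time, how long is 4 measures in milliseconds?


Step by step:
Quarter-note beat duration = 60000 / 48 ms
Beats per measure (5/4) = 5
One measure = 5 × 60000 / 48 = 300000 / 48 ms
4 measures = 4 × 300000 / 48 = 1200000 / 48
= 25000.0 ms


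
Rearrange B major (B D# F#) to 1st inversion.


Solution.
Root position: B D# F#
1st inversion: move root up an octave
Bass note: D#
Notes (bottom to top) = D# F# B


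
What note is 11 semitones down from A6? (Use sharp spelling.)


A6: chromatic position 9 in octave 6 → absolute = 6×12 + 9 = 81
Transpose down 11: 81 - 11 = 70
70 = 5×12 + 10 → A# in octave 5
Result = A#5


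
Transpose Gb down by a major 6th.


Solution.
major 6th: 6 letter names, 9 semitones
Letter: G - 5 → B
Pitch: Gb - 9 semitones, spelled as a B → Bbb
= Bbb


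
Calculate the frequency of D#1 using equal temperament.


Let's work it out.
f = 440 × 2^(n/12) where n = semitones from A4
D#1: -42 semitones from A4
f = 440 × 2^(-42/12)
f = 38.89 Hz


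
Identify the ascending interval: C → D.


Letter names: C → D spans 2 letter names → a 2nd
Semitones: C → D = 2 half-steps
A 2nd of 2 semitones is a major 2nd
= major 2nd


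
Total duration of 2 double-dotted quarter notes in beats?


Base quarter note = 1 beat
Dot 1 adds half the previous value: +1/2
Dot 2 adds half the previous value: +1/4
One double-dotted quarter = 1 + 1/2 + 1/4 = 7/4
2 of them = 2 × 7/4 = 7/2
= 7/2 beats


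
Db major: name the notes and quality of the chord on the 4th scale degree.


Db major scale: Db Eb F Gb Ab Bb C
Diatonic triad on degree 4 stacks scale notes 4, 6, 1: Gb Bb Db
Gb→Bb = 4 semitones; Gb→Db = 7 semitones → major triad
= Gb Bb Db (major)


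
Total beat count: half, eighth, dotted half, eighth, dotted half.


Step by step:
Beat values:
  half = 2 beats
  eighth = 0.5 beats
  dotted half = 3 beats
  eighth = 0.5 beats
  dotted half = 3 beats
Sum = 2 + 0.5 + 3 + 0.5 + 3
= 9 beats


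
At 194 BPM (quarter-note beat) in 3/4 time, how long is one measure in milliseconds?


Working:
Quarter-note beat duration = 60000 / 194 ms
Beats per measure (3/4) = 3
One measure = 3 × 60000 / 194 = 180000 / 194 ms
= 927.8 ms


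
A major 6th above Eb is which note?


Step by step:
A 6th spans 6 letter names, so from E we land on C
A major 6th = 9 semitones above Eb
Spell C at that pitch: C
= C


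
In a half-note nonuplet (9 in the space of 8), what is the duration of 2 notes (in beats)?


Solution.
Nonuplet: 9 notes occupy the space of 8 half notes
Space = 8 × 2 = 16 beats
Each nonuplet note = 16 / 9 = 16/9 beats
2 notes = 2 × 16/9 = 32/9
= 32/9 beats


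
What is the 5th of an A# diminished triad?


Let's work it out.
Diminished triad = root + minor 3rd (3 semitones) + diminished 5th (6 semitones)
A triad on A# stacks thirds, so the chord tones use letter names A-C-E
Root: A#
Minor 3rd above A#: C#
Diminished 5th above A#: E
The 5th = E


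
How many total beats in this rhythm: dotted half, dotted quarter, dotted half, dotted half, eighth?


Step by step:
Beat values:
  dotted half = 3 beats
  dotted quarter = 1.5 beats
  dotted half = 3 beats
  dotted half = 3 beats
  eighth = 0.5 beats
Sum = 3 + 1.5 + 3 + 3 + 0.5
= 11 beats


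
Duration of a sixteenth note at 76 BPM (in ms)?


One quarter-note beat = 60000 / BPM = 60000 / 76 ms
Sixteenth note = 1/4 × quarter note
Duration = 1/4 × 60000 / 76 = 15000 / 76
= 197.4 ms


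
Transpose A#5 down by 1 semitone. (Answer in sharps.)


A#5: chromatic position 10 in octave 5 → absolute = 5×12 + 10 = 70
Transpose down 1: 70 - 1 = 69
69 = 5×12 + 9 → A in octave 5
Result = A5


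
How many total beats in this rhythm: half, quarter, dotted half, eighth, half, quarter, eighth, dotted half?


Beat values:
  half = 2 beats
  quarter = 1 beat
  dotted half = 3 beats
  eighth = 0.5 beats
  half = 2 beats
  quarter = 1 beat
  eighth = 0.5 beats
  dotted half = 3 beats
Sum = 2 + 1 + 3 + 0.5 + 2 + 1 + 0.5 + 3
= 13 beats


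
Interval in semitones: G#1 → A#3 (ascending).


Solution.
Absolute semitone position = octave×12 + chromatic position
G#1: 1×12 + 8 = 20
A#3: 3×12 + 10 = 46
Difference = 46 - 20 = 26
= 26 semitones


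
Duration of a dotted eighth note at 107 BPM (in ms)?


Solution.
One quarter-note beat = 60000 / BPM = 60000 / 107 ms
Dotted eighth note = 3/4 × quarter note
Duration = 3/4 × 60000 / 107 = 45000 / 107
= 420.6 ms


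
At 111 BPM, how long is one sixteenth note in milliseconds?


One quarter-note beat = 60000 / BPM = 60000 / 111 ms
Sixteenth note = 1/4 × quarter note
Duration = 1/4 × 60000 / 111 = 15000 / 111
= 135.1 ms


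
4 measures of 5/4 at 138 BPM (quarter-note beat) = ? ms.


Let's work it out.
Quarter-note beat duration = 60000 / 138 ms
Beats per measure (5/4) = 5
One measure = 5 × 60000 / 138 = 300000 / 138 ms
4 measures = 4 × 300000 / 138 = 1200000 / 138
= 8695.7 ms


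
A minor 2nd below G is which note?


Let's work it out.
A 2nd spans 2 letter names, so from G we land on F
A minor 2nd = 1 semitone below G
Spell F at that pitch: F#
= F#


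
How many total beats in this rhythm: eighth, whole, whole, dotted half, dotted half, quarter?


Working:
Beat values:
  eighth = 0.5 beats
  whole = 4 beats
  whole = 4 beats
  dotted half = 3 beats
  dotted half = 3 beats
  quarter = 1 beat
Sum = 0.5 + 4 + 4 + 3 + 3 + 1
= 15.5 beats


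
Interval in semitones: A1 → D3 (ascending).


Let's work it out.
Absolute semitone position = octave×12 + chromatic position
A1: 1×12 + 9 = 21
D3: 3×12 + 2 = 38
Difference = 38 - 21 = 17
= 17 semitones


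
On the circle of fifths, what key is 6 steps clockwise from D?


Reasoning:
Each clockwise step on the circle of fifths moves up a perfect 5th
From D: D → A → E → B → F#/Gb → Db → Ab
= Ab


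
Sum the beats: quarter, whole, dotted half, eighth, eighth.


Beat values:
  quarter = 1 beat
  whole = 4 beats
  dotted half = 3 beats
  eighth = 0.5 beats
  eighth = 0.5 beats
Sum = 1 + 4 + 3 + 0.5 + 0.5
= 9 beats


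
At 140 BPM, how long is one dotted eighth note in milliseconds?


Solution.
One quarter-note beat = 60000 / BPM = 60000 / 140 ms
Dotted eighth note = 3/4 × quarter note
Duration = 3/4 × 60000 / 140 = 45000 / 140
= 321.4 ms


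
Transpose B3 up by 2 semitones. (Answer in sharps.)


Solution.
B3: chromatic position 11 in octave 3 → absolute = 3×12 + 11 = 47
Transpose up 2: 47 + 2 = 49
49 = 4×12 + 1 → C# in octave 4
Result = C#4


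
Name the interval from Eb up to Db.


Letter names: E → D spans 7 letter names → a 7th
Semitones: Eb → Db = 10 half-steps
A 7th of 10 semitones is a minor 7th
= minor 7th


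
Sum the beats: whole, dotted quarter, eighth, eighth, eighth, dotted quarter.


Let's work it out.
Beat values:
  whole = 4 beats
  dotted quarter = 1.5 beats
  eighth = 0.5 beats
  eighth = 0.5 beats
  eighth = 0.5 beats
  dotted quarter = 1.5 beats
Sum = 4 + 1.5 + 0.5 + 0.5 + 0.5 + 1.5
= 8.5 beats


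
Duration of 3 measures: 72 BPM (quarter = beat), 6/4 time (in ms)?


Quarter-note beat duration = 60000 / 72 ms
Beats per measure (6/4) = 6
One measure = 6 × 60000 / 72 = 360000 / 72 ms
3 measures = 3 × 360000 / 72 = 1080000 / 72
= 15000.0 ms


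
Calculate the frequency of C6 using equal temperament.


Reasoning:
f = 440 × 2^(n/12) where n = semitones from A4
C6: 15 semitones from A4
f = 440 × 2^(15/12)
f = 1046.50 Hz


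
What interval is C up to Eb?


Reasoning:
Letter names: C → E spans 3 letter names → a 3rd
Semitones: C → Eb = 3 half-steps
A 3rd of 3 semitones is a minor 3rd
= minor 3rd


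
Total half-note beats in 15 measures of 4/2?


Reasoning:
Time signature 4/2: the bottom number 2 means the half note gets one count
The top number 4 means 4 half-note beats per measure
Total = 4 × 15 measures
= 60 half-note beats


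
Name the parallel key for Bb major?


Parallel keys share the same tonic but differ in mode
Bb major → parallel is Bb minor
= Bb minor


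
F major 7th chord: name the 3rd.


Working:
Major 7th chord = root + major 3rd + perfect 5th + major 7th
Seventh chords stack in thirds, so the letter names are F-A-C-E
Root: F
Major 3rd above F: A
Perfect 5th above F: C
Major 7th above F: E
The 3rd = A


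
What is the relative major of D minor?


Reasoning:
The relative major shares the key signature and is a minor 3rd above the minor tonic
A minor 3rd above D is F
→ relative major of D minor is F major
= F major


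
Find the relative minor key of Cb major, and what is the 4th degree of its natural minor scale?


The relative minor shares the major's key signature and starts on its 6th degree
6th degree = a major 6th above the tonic; a major 6th above Cb is Ab
→ relative minor of Cb major is Ab minor
Ab natural minor scale: Ab Bb Cb Db Eb Fb Gb
= Ab minor; 4th degree = Db


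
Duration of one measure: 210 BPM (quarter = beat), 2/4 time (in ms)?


Working:
Quarter-note beat duration = 60000 / 210 ms
Beats per measure (2/4) = 2
One measure = 2 × 60000 / 210 = 120000 / 210 ms
= 571.4 ms


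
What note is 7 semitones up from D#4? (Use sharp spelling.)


Step by step:
D#4: chromatic position 3 in octave 4 → absolute = 4×12 + 3 = 51
Transpose up 7: 51 + 7 = 58
58 = 4×12 + 10 → A# in octave 4
Result = A#4


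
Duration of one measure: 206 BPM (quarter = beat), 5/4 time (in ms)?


Working:
Quarter-note beat duration = 60000 / 206 ms
Beats per measure (5/4) = 5
One measure = 5 × 60000 / 206 = 300000 / 206 ms
= 1456.3 ms


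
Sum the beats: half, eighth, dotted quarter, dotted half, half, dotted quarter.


Beat values:
  half = 2 beats
  eighth = 0.5 beats
  dotted quarter = 1.5 beats
  dotted half = 3 beats
  half = 2 beats
  dotted quarter = 1.5 beats
Sum = 2 + 0.5 + 1.5 + 3 + 2 + 1.5
= 10.5 beats


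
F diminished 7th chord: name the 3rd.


Diminished 7th chord = root + minor 3rd + diminished 5th + diminished 7th
Seventh chords stack in thirds, so the letter names are F-A-C-E
Root: F
Minor 3rd above F: Ab
Diminished 5th above F: Cb
Diminished 7th above F: Ebb
The 3rd = Ab


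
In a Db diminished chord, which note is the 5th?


Reasoning:
Diminished triad = root + minor 3rd (3 semitones) + diminished 5th (6 semitones)
A triad on Db stacks thirds, so the chord tones use letter names D-F-A
Root: Db
Minor 3rd above Db: Fb
Diminished 5th above Db: Abb
The 5th = Abb


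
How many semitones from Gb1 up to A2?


Let's work it out.
Absolute semitone position = octave×12 + chromatic position
Gb1: 1×12 + 6 = 18
A2: 2×12 + 9 = 33
Difference = 33 - 18 = 15
= 15 semitones


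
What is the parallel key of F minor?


Parallel keys share the same tonic but differ in mode
F minor → parallel is F major
= F major


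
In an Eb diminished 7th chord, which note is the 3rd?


Working:
Diminished 7th chord = root + minor 3rd + diminished 5th + diminished 7th
Seventh chords stack in thirds, so the letter names are E-G-B-D
Root: Eb
Minor 3rd above Eb: Gb
Diminished 5th above Eb: Bbb
Diminished 7th above Eb: Dbb
The 3rd = Gb


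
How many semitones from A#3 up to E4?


Absolute semitone position = octave×12 + chromatic position
A#3: 3×12 + 10 = 46
E4: 4×12 + 4 = 52
Difference = 52 - 46 = 6
= 6 semitones


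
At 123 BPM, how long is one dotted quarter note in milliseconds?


One quarter-note beat = 60000 / BPM = 60000 / 123 ms
Dotted quarter note = 3/2 × quarter note
Duration = 3/2 × 60000 / 123 = 90000 / 123
= 731.7 ms


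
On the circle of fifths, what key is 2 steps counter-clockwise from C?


Let's work it out.
Each counter-clockwise step moves down a perfect 5th (= up a perfect 4th)
From C: C → F → Bb
= Bb


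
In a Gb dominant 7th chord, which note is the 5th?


Dominant 7th chord = root + major 3rd + perfect 5th + minor 7th
Seventh chords stack in thirds, so the letter names are G-B-D-F
Root: Gb
Major 3rd above Gb: Bb
Perfect 5th above Gb: Db
Minor 7th above Gb: Fb
The 5th = Db


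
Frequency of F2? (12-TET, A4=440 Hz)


Step by step:
f = 440 × 2^(n/12) where n = semitones from A4
F2: -28 semitones from A4
f = 440 × 2^(-28/12)
f = 87.31 Hz


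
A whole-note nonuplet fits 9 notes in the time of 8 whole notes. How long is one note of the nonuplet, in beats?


Step by step:
Nonuplet: 9 notes occupy the space of 8 whole notes
Space = 8 × 4 = 32 beats
Each nonuplet note = 32 / 9 = 32/9 beats
= 32/9 beats


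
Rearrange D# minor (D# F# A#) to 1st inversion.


Working:
Root position: D# F# A#
1st inversion: move root up an octave
Bass note: F#
Notes (bottom to top) = F# A# D#


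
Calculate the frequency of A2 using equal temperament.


f = 440 × 2^(n/12) where n = semitones from A4
A2: -24 semitones from A4
f = 440 × 2^(-24/12)
f = 110.00 Hz


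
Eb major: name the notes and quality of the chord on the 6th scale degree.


Step by step:
Eb major scale: Eb F G Ab Bb C D
Diatonic triad on degree 6 stacks scale notes 6, 1, 3: C Eb G
C→Eb = 3 semitones; C→G = 7 semitones → minor triad
= C Eb G (minor)


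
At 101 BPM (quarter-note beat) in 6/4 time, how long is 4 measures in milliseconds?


Reasoning:
Quarter-note beat duration = 60000 / 101 ms
Beats per measure (6/4) = 6
One measure = 6 × 60000 / 101 = 360000 / 101 ms
4 measures = 4 × 360000 / 101 = 1440000 / 101
= 14257.4 ms


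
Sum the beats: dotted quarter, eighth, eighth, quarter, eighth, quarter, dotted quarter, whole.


Beat values:
  dotted quarter = 1.5 beats
  eighth = 0.5 beats
  eighth = 0.5 beats
  quarter = 1 beat
  eighth = 0.5 beats
  quarter = 1 beat
  dotted quarter = 1.5 beats
  whole = 4 beats
Sum = 1.5 + 0.5 + 0.5 + 1 + 0.5 + 1 + 1.5 + 4
= 10.5 beats


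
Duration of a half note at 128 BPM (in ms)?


One quarter-note beat = 60000 / BPM = 60000 / 128 ms
Half note = 2 × quarter note
Duration = 2 × 60000 / 128 = 120000 / 128
= 937.5 ms


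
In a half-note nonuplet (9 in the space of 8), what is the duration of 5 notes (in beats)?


Nonuplet: 9 notes occupy the space of 8 half notes
Space = 8 × 2 = 16 beats
Each nonuplet note = 16 / 9 = 16/9 beats
5 notes = 5 × 16/9 = 80/9
= 80/9 beats


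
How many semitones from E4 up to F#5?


Step by step:
Absolute semitone position = octave×12 + chromatic position
E4: 4×12 + 4 = 52
F#5: 5×12 + 6 = 66
Difference = 66 - 52 = 14
= 14 semitones


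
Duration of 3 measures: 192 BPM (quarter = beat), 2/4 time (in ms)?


Working:
Quarter-note beat duration = 60000 / 192 ms
Beats per measure (2/4) = 2
One measure = 2 × 60000 / 192 = 120000 / 192 ms
3 measures = 3 × 120000 / 192 = 360000 / 192
= 1875.0 ms


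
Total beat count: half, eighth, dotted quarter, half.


Reasoning:
Beat values:
  half = 2 beats
  eighth = 0.5 beats
  dotted quarter = 1.5 beats
  half = 2 beats
Sum = 2 + 0.5 + 1.5 + 2
= 6 beats


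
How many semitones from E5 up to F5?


Absolute semitone position = octave×12 + chromatic position
E5: 5×12 + 4 = 64
F5: 5×12 + 5 = 65
Difference = 65 - 64 = 1
= 1 semitone


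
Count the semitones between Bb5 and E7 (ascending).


Let's work it out.
Absolute semitone position = octave×12 + chromatic position
Bb5: 5×12 + 10 = 70
E7: 7×12 + 4 = 88
Difference = 88 - 70 = 18
= 18 semitones


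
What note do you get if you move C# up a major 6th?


Let's work it out.
major 6th: 6 letter names, 9 semitones
Letter: C + 5 → A
Pitch: C# + 9 semitones, spelled as an A → A#
= A#


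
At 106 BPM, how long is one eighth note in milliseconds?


Solution.
One quarter-note beat = 60000 / BPM = 60000 / 106 ms
Eighth note = 1/2 × quarter note
Duration = 1/2 × 60000 / 106 = 30000 / 106
= 283.0 ms


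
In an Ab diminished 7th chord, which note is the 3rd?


Solution.
Diminished 7th chord = root + minor 3rd + diminished 5th + diminished 7th
Seventh chords stack in thirds, so the letter names are A-C-E-G
Root: Ab
Minor 3rd above Ab: Cb
Diminished 5th above Ab: Ebb
Diminished 7th above Ab: Gbb
The 3rd = Cb


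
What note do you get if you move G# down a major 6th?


Step by step:
major 6th: 6 letter names, 9 semitones
Letter: G - 5 → B
Pitch: G# - 9 semitones, spelled as a B → B
= B


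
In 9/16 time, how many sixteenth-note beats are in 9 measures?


Let's work it out.
Time signature 9/16: the bottom number 16 means the sixteenth note gets one count
The top number 9 means 9 sixteenth-note beats per measure
Total = 9 × 9 measures
= 81 sixteenth-note beats


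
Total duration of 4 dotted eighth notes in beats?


Base eighth note = 1/2 beats
Dot 1 adds half the previous value: +1/4
One dotted eighth = 1/2 + 1/4 = 3/4
4 of them = 4 × 3/4 = 3
= 3 beats


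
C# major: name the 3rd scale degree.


Step by step:
Major scale pattern: W-W-H-W-W-W-H (2-2-1-2-2-2-1 semitones)
Starting from C#:
  C# + 2 semitones → D#
  D# + 2 semitones → E#
  E# + 1 semitone → F#
  F# + 2 semitones → G#
  G# + 2 semitones → A#
  A# + 2 semitones → B#
  B# + 1 semitone → C#
Scale: C# D# E# F# G# A# B#
Degree 3 = E#


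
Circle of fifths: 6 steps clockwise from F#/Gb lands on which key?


Solution.
Each clockwise step on the circle of fifths moves up a perfect 5th
From F#/Gb: F#/Gb → Db → Ab → Eb → Bb → F → C
= C


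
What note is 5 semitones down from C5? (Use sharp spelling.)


C5: chromatic position 0 in octave 5 → absolute = 5×12 + 0 = 60
Transpose down 5: 60 - 5 = 55
55 = 4×12 + 7 → G in octave 4
Result = G4


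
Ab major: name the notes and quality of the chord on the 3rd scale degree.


Working:
Ab major scale: Ab Bb C Db Eb F G
Diatonic triad on degree 3 stacks scale notes 3, 5, 7: C Eb G
C→Eb = 3 semitones; C→G = 7 semitones → minor triad
= C Eb G (minor)


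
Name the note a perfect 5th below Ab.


A 5th spans 5 letter names, so from A we land on D
A perfect 5th = 7 semitones below Ab
Spell D at that pitch: Db
= Db


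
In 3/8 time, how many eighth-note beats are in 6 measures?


Step by step:
Time signature 3/8: the bottom number 8 means the eighth note gets one count
The top number 3 means 3 eighth-note beats per measure
Total = 3 × 6 measures
= 18 eighth-note beats


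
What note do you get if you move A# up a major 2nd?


Let's work it out.
major 2nd: 2 letter names, 2 semitones
Letter: A + 1 → B
Pitch: A# + 2 semitones, spelled as a B → B#
= B#


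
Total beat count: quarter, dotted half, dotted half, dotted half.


Reasoning:
Beat values:
  quarter = 1 beat
  dotted half = 3 beats
  dotted half = 3 beats
  dotted half = 3 beats
Sum = 1 + 3 + 3 + 3
= 10 beats


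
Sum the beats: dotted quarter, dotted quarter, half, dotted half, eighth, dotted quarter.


Working:
Beat values:
  dotted quarter = 1.5 beats
  dotted quarter = 1.5 beats
  half = 2 beats
  dotted half = 3 beats
  eighth = 0.5 beats
  dotted quarter = 1.5 beats
Sum = 1.5 + 1.5 + 2 + 3 + 0.5 + 1.5
= 10 beats


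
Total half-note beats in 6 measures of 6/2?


Solution.
Time signature 6/2: the bottom number 2 means the half note gets one count
The top number 6 means 6 half-note beats per measure
Total = 6 × 6 measures
= 36 half-note beats


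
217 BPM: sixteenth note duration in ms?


Step by step:
One quarter-note beat = 60000 / BPM = 60000 / 217 ms
Sixteenth note = 1/4 × quarter note
Duration = 1/4 × 60000 / 217 = 15000 / 217
= 69.1 ms


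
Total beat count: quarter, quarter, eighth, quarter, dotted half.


Solution.
Beat values:
  quarter = 1 beat
  quarter = 1 beat
  eighth = 0.5 beats
  quarter = 1 beat
  dotted half = 3 beats
Sum = 1 + 1 + 0.5 + 1 + 3
= 6.5 beats


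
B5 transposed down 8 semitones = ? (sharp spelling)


B5: chromatic position 11 in octave 5 → absolute = 5×12 + 11 = 71
Transpose down 8: 71 - 8 = 63
63 = 5×12 + 3 → D# in octave 5
Result = D#5


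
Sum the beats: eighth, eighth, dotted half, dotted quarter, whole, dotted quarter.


Step by step:
Beat values:
  eighth = 0.5 beats
  eighth = 0.5 beats
  dotted half = 3 beats
  dotted quarter = 1.5 beats
  whole = 4 beats
  dotted quarter = 1.5 beats
Sum = 0.5 + 0.5 + 3 + 1.5 + 4 + 1.5
= 11 beats


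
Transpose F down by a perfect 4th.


Working:
perfect 4th: 4 letter names, 5 semitones
Letter: F - 3 → C
Pitch: F - 5 semitones, spelled as a C → C
= C


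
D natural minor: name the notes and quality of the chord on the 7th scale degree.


D natural minor scale: D E F G A Bb C
Diatonic triad on degree 7 stacks scale notes 7, 2, 4: C E G
C→E = 4 semitones; C→G = 7 semitones → major triad
= C E G (major)


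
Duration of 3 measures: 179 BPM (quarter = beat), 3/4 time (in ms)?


Working:
Quarter-note beat duration = 60000 / 179 ms
Beats per measure (3/4) = 3
One measure = 3 × 60000 / 179 = 180000 / 179 ms
3 measures = 3 × 180000 / 179 = 540000 / 179
= 3016.8 ms


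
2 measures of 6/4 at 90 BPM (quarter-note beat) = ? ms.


Let's work it out.
Quarter-note beat duration = 60000 / 90 ms
Beats per measure (6/4) = 6
One measure = 6 × 60000 / 90 = 360000 / 90 ms
2 measures = 2 × 360000 / 90 = 720000 / 90
= 8000.0 ms


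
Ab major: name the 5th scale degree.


Working:
Major scale pattern: W-W-H-W-W-W-H (2-2-1-2-2-2-1 semitones)
Starting from Ab:
  Ab + 2 semitones → Bb
  Bb + 2 semitones → C
  C + 1 semitone → Db
  Db + 2 semitones → Eb
  Eb + 2 semitones → F
  F + 2 semitones → G
  G + 1 semitone → Ab
Scale: Ab Bb C Db Eb F G
Degree 5 = Eb


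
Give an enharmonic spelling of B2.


Reasoning:
Enharmonic notes sound the same pitch but are spelled with different letter names
B and A## name the same pitch class
= A##2


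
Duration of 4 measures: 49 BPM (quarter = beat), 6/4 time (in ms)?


Let's work it out.
Quarter-note beat duration = 60000 / 49 ms
Beats per measure (6/4) = 6
One measure = 6 × 60000 / 49 = 360000 / 49 ms
4 measures = 4 × 360000 / 49 = 1440000 / 49
= 29387.8 ms


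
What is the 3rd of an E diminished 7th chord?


Step by step:
Diminished 7th chord = root + minor 3rd + diminished 5th + diminished 7th
Seventh chords stack in thirds, so the letter names are E-G-B-D
Root: E
Minor 3rd above E: G
Diminished 5th above E: Bb
Diminished 7th above E: Db
The 3rd = G


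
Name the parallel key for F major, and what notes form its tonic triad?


Step by step:
Parallel keys share the same tonic but differ in mode
F major → parallel is F minor
Tonic triad of F minor = F Ab C
= F minor; triad = F Ab C


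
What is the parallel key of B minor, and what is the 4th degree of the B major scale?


Let's work it out.
Parallel keys share the same tonic but differ in mode
B minor → parallel is B major
B major scale: B C# D# E F# G# A#
= B major; 4th degree = E


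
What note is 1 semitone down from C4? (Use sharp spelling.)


Working:
C4: chromatic position 0 in octave 4 → absolute = 4×12 + 0 = 48
Transpose down 1: 48 - 1 = 47
47 = 3×12 + 11 → B in octave 3
Result = B3


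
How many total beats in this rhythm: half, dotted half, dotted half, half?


Step by step:
Beat values:
  half = 2 beats
  dotted half = 3 beats
  dotted half = 3 beats
  half = 2 beats
Sum = 2 + 3 + 3 + 2
= 10 beats


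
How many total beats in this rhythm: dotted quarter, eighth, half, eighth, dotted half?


Reasoning:
Beat values:
  dotted quarter = 1.5 beats
  eighth = 0.5 beats
  half = 2 beats
  eighth = 0.5 beats
  dotted half = 3 beats
Sum = 1.5 + 0.5 + 2 + 0.5 + 3
= 7.5 beats


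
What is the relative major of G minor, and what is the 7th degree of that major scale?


Let's work it out.
The relative major shares the key signature and is a minor 3rd above the minor tonic
A minor 3rd above G is Bb
→ relative major of G minor is Bb major
Bb major scale: Bb C D Eb F G A
= Bb major; 7th degree = A


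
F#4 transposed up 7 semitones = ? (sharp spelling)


Solution.
F#4: chromatic position 6 in octave 4 → absolute = 4×12 + 6 = 54
Transpose up 7: 54 + 7 = 61
61 = 5×12 + 1 → C# in octave 5
Result = C#5


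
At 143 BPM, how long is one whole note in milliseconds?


Step by step:
One quarter-note beat = 60000 / BPM = 60000 / 143 ms
Whole note = 4 × quarter note
Duration = 4 × 60000 / 143 = 240000 / 143
= 1678.3 ms


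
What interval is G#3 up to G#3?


Letter names: G → G spans 1 letter name → a unison
Semitones: G#3 → G#3 = 0 half-steps
A unison of 0 semitones is a perfect unison
= perfect unison


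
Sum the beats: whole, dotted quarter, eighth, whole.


Working:
Beat values:
  whole = 4 beats
  dotted quarter = 1.5 beats
  eighth = 0.5 beats
  whole = 4 beats
Sum = 4 + 1.5 + 0.5 + 4
= 10 beats


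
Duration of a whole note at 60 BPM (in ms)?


One quarter-note beat = 60000 / BPM = 60000 / 60 ms
Whole note = 4 × quarter note
Duration = 4 × 60000 / 60 = 240000 / 60
= 4000.0 ms


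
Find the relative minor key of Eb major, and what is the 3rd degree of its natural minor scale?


The relative minor shares the major's key signature and starts on its 6th degree
6th degree = a major 6th above the tonic; a major 6th above Eb is C
→ relative minor of Eb major is C minor
C natural minor scale: C D Eb F G Ab Bb
= C minor; 3rd degree = Eb


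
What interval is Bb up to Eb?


Let's work it out.
Letter names: B → E spans 4 letter names → a 4th
Semitones: Bb → Eb = 5 half-steps
A 4th of 5 semitones is a perfect 4th
= perfect 4th


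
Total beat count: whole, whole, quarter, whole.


Reasoning:
Beat values:
  whole = 4 beats
  whole = 4 beats
  quarter = 1 beat
  whole = 4 beats
Sum = 4 + 4 + 1 + 4
= 13 beats


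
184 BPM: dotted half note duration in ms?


Working:
One quarter-note beat = 60000 / BPM = 60000 / 184 ms
Dotted half note = 3 × quarter note
Duration = 3 × 60000 / 184 = 180000 / 184
= 978.3 ms


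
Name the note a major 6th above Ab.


A 6th spans 6 letter names, so from A we land on F
A major 6th = 9 semitones above Ab
Spell F at that pitch: F
= F


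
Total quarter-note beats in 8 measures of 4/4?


Working:
Time signature 4/4: the bottom number 4 means the quarter note gets one count
The top number 4 means 4 quarter-note beats per measure
Total = 4 × 8 measures
= 32 quarter-note beats


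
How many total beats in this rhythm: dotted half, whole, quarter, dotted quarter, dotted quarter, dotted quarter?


Reasoning:
Beat values:
  dotted half = 3 beats
  whole = 4 beats
  quarter = 1 beat
  dotted quarter = 1.5 beats
  dotted quarter = 1.5 beats
  dotted quarter = 1.5 beats
Sum = 3 + 4 + 1 + 1.5 + 1.5 + 1.5
= 12.5 beats


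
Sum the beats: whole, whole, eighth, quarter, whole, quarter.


Working:
Beat values:
  whole = 4 beats
  whole = 4 beats
  eighth = 0.5 beats
  quarter = 1 beat
  whole = 4 beats
  quarter = 1 beat
Sum = 4 + 4 + 0.5 + 1 + 4 + 1
= 14.5 beats


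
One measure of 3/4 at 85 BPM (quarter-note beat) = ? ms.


Step by step:
Quarter-note beat duration = 60000 / 85 ms
Beats per measure (3/4) = 3
One measure = 3 × 60000 / 85 = 180000 / 85 ms
= 2117.6 ms


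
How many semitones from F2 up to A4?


Absolute semitone position = octave×12 + chromatic position
F2: 2×12 + 5 = 29
A4: 4×12 + 9 = 57
Difference = 57 - 29 = 28
= 28 semitones


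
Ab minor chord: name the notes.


Reasoning:
Minor triad = root + minor 3rd (3 semitones) + perfect 5th (7 semitones)
A triad on Ab stacks thirds, so the chord tones use letter names A-C-E
Root: Ab
Minor 3rd above Ab: Cb
Perfect 5th above Ab: Eb
Chord = Ab Cb Eb
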